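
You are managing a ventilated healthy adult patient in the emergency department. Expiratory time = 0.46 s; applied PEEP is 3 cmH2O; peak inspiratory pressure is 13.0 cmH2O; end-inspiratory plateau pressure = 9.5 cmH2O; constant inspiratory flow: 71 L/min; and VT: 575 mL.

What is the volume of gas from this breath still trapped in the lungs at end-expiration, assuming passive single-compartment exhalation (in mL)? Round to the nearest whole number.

Flow: 71 L/min ÷ 60 = 1.1833 L/s.
R = (PIP − Pplat)/V̇ = (13.0 − 9.5) / 1.1833 = 3.5/1.1833 = 2.958 cmH2O·s/L.
C = Vt/(Pplat − PEEP) = 575.0 / (9.5 − 3) = 575.0/6.5 = 88.462 mL/cmH2O.
τ = R × C = 2.958 × 0.08846 L/cmH2O = 0.2617 s.
Fraction remaining = e^(−Te/τ) = e^(−0.46/0.2617) = 0.1724.
Trapped volume = 575.0 × 0.1724 = 99.13 mL.

99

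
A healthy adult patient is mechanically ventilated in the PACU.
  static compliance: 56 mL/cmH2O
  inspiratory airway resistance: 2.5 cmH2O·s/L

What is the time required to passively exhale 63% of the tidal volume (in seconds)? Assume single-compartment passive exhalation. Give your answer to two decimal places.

0.14

τ = R × C = 2.5 × 56 mL/cmH2O = 2.5 × 0.056 L/cmH2O = 0.14 s.
Exhaled fraction f = 1 − e^(−t/τ) → t = −τ·ln(1 − f) = −0.14·ln(0.37) = 0.1392 s.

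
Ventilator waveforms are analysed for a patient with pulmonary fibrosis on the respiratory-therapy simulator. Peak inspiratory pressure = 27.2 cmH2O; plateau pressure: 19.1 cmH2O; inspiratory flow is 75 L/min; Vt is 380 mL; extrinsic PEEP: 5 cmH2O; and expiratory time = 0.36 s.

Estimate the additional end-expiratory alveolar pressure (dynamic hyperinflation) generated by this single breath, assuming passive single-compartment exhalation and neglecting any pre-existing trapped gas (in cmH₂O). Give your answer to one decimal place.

Flow: 75 L/min ÷ 60 = 1.25 L/s.
R = (PIP − Pplat)/V̇ = (27.2 − 19.1) / 1.25 = 8.1/1.25 = 6.48 cmH2O·s/L.
C = Vt/(Pplat − PEEP) = 380.0 / (19.1 − 5) = 380.0/14.1 = 26.95 mL/cmH2O.
τ = R × C = 6.48 × 0.02695 L/cmH2O = 0.1746 s.
Fraction remaining = e^(−Te/τ) = e^(−0.36/0.1746) = 0.1272; trapped volume = 380.0 × 0.1272 = 48.336 mL.
Additional alveolar pressure from trapping ≈ V_trapped / C = 48.336 / 26.95 = 1.794 cmH2O.

1.8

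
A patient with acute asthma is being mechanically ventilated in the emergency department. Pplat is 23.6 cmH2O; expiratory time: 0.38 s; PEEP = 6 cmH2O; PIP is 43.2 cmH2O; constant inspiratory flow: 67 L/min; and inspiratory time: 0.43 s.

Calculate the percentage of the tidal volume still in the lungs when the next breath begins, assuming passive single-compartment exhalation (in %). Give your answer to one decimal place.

45.2

Flow: 67 L/min ÷ 60 = 1.1167 L/s.
Vt = flow × Ti = 1.1167 L/s × 0.43 s × 1000 mL/L = 480.18 mL.
R = (PIP − Pplat)/V̇ = (43.2 − 23.6) / 1.1167 = 19.6/1.1167 = 17.552 cmH2O·s/L.
C = Vt/(Pplat − PEEP) = 480.18 / (23.6 − 6) = 480.18/17.6 = 27.283 mL/cmH2O.
τ = R × C = 17.552 × 0.02728 L/cmH2O = 0.4788 s.
Fraction remaining at end-expiration = e^(−Te/τ) = e^(−0.38/0.4788) = 0.4522 → 45.22%.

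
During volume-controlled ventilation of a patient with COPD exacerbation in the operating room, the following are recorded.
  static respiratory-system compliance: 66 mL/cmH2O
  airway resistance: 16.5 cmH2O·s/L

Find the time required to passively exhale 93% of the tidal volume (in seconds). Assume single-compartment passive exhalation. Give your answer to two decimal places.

2.90

τ = R × C = 16.5 × 66 mL/cmH2O = 16.5 × 0.066 L/cmH2O = 1.089 s.
Exhaled fraction f = 1 − e^(−t/τ) → t = −τ·ln(1 − f) = −1.089·ln(0.07) = 2.896 s.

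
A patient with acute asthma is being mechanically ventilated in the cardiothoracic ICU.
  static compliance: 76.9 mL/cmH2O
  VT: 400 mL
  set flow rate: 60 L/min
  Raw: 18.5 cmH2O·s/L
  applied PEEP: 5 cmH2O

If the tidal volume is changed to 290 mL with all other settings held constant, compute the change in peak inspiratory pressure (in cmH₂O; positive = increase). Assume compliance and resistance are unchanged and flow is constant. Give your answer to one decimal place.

-1.4

PIP = Vt/C + R·V̇ + PEEP (constant-flow equation of motion).
Only the elastic term changes: ΔPIP = ΔVt / C = (290 − 400) / 76.9 = -1.43 cmH2O.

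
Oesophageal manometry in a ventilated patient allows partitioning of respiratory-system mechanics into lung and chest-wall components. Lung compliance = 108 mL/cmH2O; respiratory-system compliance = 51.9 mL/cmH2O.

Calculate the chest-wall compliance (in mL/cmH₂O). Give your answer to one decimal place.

99.9

1/Ccw = 1/Crs − 1/CL.
1/Ccw = 1/51.9 − 1/108 = 0.01001.
Ccw = 99.9 mL/cmH2O.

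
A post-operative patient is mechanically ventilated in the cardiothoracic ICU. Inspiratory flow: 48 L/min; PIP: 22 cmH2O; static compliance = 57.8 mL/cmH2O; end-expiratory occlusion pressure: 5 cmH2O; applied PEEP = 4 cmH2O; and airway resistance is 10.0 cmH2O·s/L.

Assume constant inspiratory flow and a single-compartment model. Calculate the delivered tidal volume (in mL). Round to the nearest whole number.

520

Flow: 48 L/min ÷ 60 = 0.8 L/s.
Total PEEP = 5 cmH2O (set 4 + intrinsic 1); this is the baseline alveolar pressure.
Equation of motion (constant flow): PIP = Vt/C + R·V̇ + PEEP.
Vt/C = PIP − R·V̇ − PEEP = 22 − 8.0 − 5 = 9.0 cmH2O.
Vt = C × 9.0 = 57.8 × 9.0 = 520.2 mL.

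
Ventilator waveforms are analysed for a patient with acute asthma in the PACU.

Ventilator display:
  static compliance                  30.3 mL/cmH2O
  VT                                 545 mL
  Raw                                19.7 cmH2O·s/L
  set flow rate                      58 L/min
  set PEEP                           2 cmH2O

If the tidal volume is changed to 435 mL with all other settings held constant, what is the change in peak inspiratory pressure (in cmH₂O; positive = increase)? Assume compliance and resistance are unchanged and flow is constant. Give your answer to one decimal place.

PIP = Vt/C + R·V̇ + PEEP (constant-flow equation of motion).
Only the elastic term changes: ΔPIP = ΔVt / C = (435 − 545) / 30.3 = -3.63 cmH2O.

-3.6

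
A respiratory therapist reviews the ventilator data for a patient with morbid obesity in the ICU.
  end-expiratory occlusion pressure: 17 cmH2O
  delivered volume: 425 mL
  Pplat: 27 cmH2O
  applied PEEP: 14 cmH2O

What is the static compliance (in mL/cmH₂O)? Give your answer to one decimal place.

42.5

End-expiratory occlusion gives total PEEP = 17 cmH2O (intrinsic PEEP = 17 − 14 = 3). Use total PEEP for the elastic gradient.
Cstat = Vt / (Pplat − PEEPtotal) = 425 / (27 − 17) = 425 / 10.0 = 42.5 mL/cmH2O.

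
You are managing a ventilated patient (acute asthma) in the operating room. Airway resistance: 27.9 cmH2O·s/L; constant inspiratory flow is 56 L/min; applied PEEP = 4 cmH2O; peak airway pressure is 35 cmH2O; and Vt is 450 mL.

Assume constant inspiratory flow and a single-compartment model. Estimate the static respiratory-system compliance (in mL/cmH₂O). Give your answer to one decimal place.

90.7

Flow: 56 L/min ÷ 60 = 0.9333 L/s.
Equation of motion (constant flow): PIP = Vt/C + R·V̇ + PEEP.
Vt/C = PIP − R·V̇ − PEEP = 35 − 27.9×0.9333 − 4 = 35 − 26.039 − 4 = 4.961 cmH2O.
C = Vt / 4.961 = 450 / 4.961 = 90.708 mL/cmH2O.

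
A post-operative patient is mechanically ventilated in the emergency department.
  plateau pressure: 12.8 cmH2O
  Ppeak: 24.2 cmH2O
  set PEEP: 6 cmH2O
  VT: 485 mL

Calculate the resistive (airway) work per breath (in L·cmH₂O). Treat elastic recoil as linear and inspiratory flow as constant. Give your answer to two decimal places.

5.53

With constant inspiratory flow the resistive pressure is constant at PIP − Pplat = 24.2 − 12.8 = 11.4 cmH2O, so resistive work = 11.4 × 0.485 = 5.529 L·cmH2O.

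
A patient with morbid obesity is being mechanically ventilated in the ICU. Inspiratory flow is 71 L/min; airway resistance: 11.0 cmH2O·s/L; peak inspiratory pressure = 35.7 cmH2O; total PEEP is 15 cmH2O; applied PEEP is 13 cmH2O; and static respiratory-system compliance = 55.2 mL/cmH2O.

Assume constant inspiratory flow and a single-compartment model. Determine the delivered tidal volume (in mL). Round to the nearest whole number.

Flow: 71 L/min ÷ 60 = 1.1833 L/s.
Total PEEP = 15 cmH2O (set 13 + intrinsic 2); this is the baseline alveolar pressure.
Equation of motion (constant flow): PIP = Vt/C + R·V̇ + PEEP.
Vt/C = PIP − R·V̇ − PEEP = 35.7 − 13.016 − 15 = 7.684 cmH2O.
Vt = C × 7.684 = 55.2 × 7.684 = 424.16 mL.

424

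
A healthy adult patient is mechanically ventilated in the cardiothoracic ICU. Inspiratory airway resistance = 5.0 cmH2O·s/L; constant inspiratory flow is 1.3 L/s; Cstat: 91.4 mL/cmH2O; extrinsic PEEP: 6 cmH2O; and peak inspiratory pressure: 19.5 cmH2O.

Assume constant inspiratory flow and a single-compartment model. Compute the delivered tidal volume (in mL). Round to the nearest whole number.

Equation of motion (constant flow): PIP = Vt/C + R·V̇ + PEEP.
Vt/C = PIP − R·V̇ − PEEP = 19.5 − 6.5 − 6 = 7.0 cmH2O.
Vt = C × 7.0 = 91.4 × 7.0 = 639.8 mL.

640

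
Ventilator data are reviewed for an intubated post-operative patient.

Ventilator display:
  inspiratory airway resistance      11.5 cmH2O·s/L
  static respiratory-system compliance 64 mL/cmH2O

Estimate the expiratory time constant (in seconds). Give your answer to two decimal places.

0.74

τ = R × C = 11.5 × 64 mL/cmH2O = 11.5 × 0.064 L/cmH2O = 0.736 s.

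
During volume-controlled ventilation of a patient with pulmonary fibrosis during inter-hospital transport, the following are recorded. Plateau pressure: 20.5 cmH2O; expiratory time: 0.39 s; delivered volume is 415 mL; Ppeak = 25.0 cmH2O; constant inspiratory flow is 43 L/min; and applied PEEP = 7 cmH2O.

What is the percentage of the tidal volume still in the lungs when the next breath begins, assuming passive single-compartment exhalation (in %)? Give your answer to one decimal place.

13.3

Flow: 43 L/min ÷ 60 = 0.7167 L/s.
R = (PIP − Pplat)/V̇ = (25.0 − 20.5) / 0.7167 = 4.5/0.7167 = 6.279 cmH2O·s/L.
C = Vt/(Pplat − PEEP) = 415.0 / (20.5 − 7) = 415.0/13.5 = 30.741 mL/cmH2O.
τ = R × C = 6.279 × 0.03074 L/cmH2O = 0.193 s.
Fraction remaining at end-expiration = e^(−Te/τ) = e^(−0.39/0.193) = 0.1326 → 13.26%.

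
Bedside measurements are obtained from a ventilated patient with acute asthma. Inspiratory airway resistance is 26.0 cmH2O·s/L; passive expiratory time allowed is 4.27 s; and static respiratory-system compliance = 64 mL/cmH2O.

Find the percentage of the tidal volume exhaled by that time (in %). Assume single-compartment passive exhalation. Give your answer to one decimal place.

92.3

τ = R × C = 26.0 × 64 mL/cmH2O = 26.0 × 0.064 L/cmH2O = 1.664 s.
Passive exhalation: V(t)/V₀ = e^(−t/τ) = e^(−4.27/1.664) = 0.07683.
Fraction exhaled = 1 − 0.07683 = 0.9232 → 92.32%.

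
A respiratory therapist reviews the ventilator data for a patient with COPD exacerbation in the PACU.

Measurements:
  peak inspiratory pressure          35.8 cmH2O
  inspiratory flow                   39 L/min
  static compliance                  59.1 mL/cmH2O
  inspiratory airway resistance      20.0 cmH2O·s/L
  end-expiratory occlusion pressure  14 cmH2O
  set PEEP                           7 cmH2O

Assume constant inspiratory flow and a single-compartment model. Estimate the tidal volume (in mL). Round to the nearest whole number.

520

Flow: 39 L/min ÷ 60 = 0.65 L/s.
Total PEEP = 14 cmH2O (set 7 + intrinsic 7); this is the baseline alveolar pressure.
Equation of motion (constant flow): PIP = Vt/C + R·V̇ + PEEP.
Vt/C = PIP − R·V̇ − PEEP = 35.8 − 13.0 − 14 = 8.8 cmH2O.
Vt = C × 8.8 = 59.1 × 8.8 = 520.08 mL.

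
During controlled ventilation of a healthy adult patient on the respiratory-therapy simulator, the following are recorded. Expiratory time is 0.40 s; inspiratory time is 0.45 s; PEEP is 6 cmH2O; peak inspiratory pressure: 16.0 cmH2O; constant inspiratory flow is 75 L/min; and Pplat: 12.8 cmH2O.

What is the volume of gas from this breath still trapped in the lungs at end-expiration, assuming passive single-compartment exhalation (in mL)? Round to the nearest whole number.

Flow: 75 L/min ÷ 60 = 1.25 L/s.
Vt = flow × Ti = 1.25 L/s × 0.45 s × 1000 mL/L = 562.5 mL.
R = (PIP − Pplat)/V̇ = (16.0 − 12.8) / 1.25 = 3.2/1.25 = 2.56 cmH2O·s/L.
C = Vt/(Pplat − PEEP) = 562.5 / (12.8 − 6) = 562.5/6.8 = 82.721 mL/cmH2O.
τ = R × C = 2.56 × 0.08272 L/cmH2O = 0.2118 s.
Fraction remaining = e^(−Te/τ) = e^(−0.40/0.2118) = 0.1513.
Trapped volume = 562.5 × 0.1513 = 85.106 mL.

85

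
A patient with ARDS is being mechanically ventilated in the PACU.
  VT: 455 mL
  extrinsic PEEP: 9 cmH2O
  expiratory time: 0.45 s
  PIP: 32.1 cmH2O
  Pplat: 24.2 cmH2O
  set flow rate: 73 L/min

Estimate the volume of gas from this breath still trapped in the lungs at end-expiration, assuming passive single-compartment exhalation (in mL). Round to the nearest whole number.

Flow: 73 L/min ÷ 60 = 1.2167 L/s.
R = (PIP − Pplat)/V̇ = (32.1 − 24.2) / 1.2167 = 7.9/1.2167 = 6.493 cmH2O·s/L.
C = Vt/(Pplat − PEEP) = 455.0 / (24.2 − 9) = 455.0/15.2 = 29.934 mL/cmH2O.
τ = R × C = 6.493 × 0.02993 L/cmH2O = 0.1943 s.
Fraction remaining = e^(−Te/τ) = e^(−0.45/0.1943) = 0.09867.
Trapped volume = 455.0 × 0.09867 = 44.895 mL.

45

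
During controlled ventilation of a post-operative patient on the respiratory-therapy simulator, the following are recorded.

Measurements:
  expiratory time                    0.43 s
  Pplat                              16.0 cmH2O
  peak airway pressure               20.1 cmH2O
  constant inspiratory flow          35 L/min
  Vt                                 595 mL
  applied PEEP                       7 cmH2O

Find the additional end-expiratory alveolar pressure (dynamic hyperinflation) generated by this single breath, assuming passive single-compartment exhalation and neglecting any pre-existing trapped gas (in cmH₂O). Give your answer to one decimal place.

Flow: 35 L/min ÷ 60 = 0.5833 L/s.
R = (PIP − Pplat)/V̇ = (20.1 − 16.0) / 0.5833 = 4.1/0.5833 = 7.029 cmH2O·s/L.
C = Vt/(Pplat − PEEP) = 595.0 / (16.0 − 7) = 595.0/9.0 = 66.111 mL/cmH2O.
τ = R × C = 7.029 × 0.06611 L/cmH2O = 0.4647 s.
Fraction remaining = e^(−Te/τ) = e^(−0.43/0.4647) = 0.3964; trapped volume = 595.0 × 0.3964 = 235.86 mL.
Additional alveolar pressure from trapping ≈ V_trapped / C = 235.86 / 66.111 = 3.568 cmH2O.

3.6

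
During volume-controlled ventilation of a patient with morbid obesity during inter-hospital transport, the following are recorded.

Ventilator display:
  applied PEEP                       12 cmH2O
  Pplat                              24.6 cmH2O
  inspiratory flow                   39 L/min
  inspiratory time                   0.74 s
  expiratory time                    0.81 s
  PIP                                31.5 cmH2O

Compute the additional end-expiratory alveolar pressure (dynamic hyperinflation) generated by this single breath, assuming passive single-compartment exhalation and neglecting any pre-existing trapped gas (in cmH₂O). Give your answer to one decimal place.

Flow: 39 L/min ÷ 60 = 0.65 L/s.
Vt = flow × Ti = 0.65 L/s × 0.74 s × 1000 mL/L = 481.0 mL.
R = (PIP − Pplat)/V̇ = (31.5 − 24.6) / 0.65 = 6.9/0.65 = 10.615 cmH2O·s/L.
C = Vt/(Pplat − PEEP) = 481.0 / (24.6 − 12) = 481.0/12.6 = 38.175 mL/cmH2O.
τ = R × C = 10.615 × 0.03818 L/cmH2O = 0.4053 s.
Fraction remaining = e^(−Te/τ) = e^(−0.81/0.4053) = 0.1355; trapped volume = 481.0 × 0.1355 = 65.176 mL.
Additional alveolar pressure from trapping ≈ V_trapped / C = 65.176 / 38.175 = 1.707 cmH2O.

1.7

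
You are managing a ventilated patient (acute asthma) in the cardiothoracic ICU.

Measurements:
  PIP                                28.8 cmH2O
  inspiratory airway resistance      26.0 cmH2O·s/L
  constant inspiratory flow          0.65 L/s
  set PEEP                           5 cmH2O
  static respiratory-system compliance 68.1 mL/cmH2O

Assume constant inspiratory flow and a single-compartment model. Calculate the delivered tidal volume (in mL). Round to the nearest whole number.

Equation of motion (constant flow): PIP = Vt/C + R·V̇ + PEEP.
Vt/C = PIP − R·V̇ − PEEP = 28.8 − 16.9 − 5 = 6.9 cmH2O.
Vt = C × 6.9 = 68.1 × 6.9 = 469.89 mL.

470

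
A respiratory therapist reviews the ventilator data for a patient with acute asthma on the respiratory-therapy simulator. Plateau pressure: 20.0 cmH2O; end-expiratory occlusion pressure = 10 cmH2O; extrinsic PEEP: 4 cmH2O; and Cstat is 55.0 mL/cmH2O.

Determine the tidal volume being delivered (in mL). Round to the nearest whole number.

End-expiratory occlusion gives total PEEP = 10 cmH2O (intrinsic PEEP = 10 − 4 = 6). Use total PEEP for the elastic gradient.
Vt = Cstat × (Pplat − PEEPtotal) = 55.0 × (20.0 − 10) = 55.0 × 10.0 = 550.0 mL.

550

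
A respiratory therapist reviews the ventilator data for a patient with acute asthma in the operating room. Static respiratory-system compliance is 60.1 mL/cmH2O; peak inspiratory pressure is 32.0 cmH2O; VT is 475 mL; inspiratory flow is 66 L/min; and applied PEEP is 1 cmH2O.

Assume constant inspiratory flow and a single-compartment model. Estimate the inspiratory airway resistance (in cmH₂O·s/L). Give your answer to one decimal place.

Flow: 66 L/min ÷ 60 = 1.1 L/s.
Equation of motion (constant flow): PIP = Vt/C + R·V̇ + PEEP.
R·V̇ = PIP − Vt/C − PEEP = 32.0 − 475/60.1 − 1 = 32.0 − 7.903 − 1 = 23.097 cmH2O.
R = 23.097 / 1.1 = 20.997 cmH2O·s/L.

21.0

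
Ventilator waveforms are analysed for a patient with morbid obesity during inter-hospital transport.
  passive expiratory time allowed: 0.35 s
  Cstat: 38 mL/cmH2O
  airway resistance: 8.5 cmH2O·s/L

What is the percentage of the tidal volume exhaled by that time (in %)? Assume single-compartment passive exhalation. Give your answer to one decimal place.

τ = R × C = 8.5 × 38 mL/cmH2O = 8.5 × 0.038 L/cmH2O = 0.323 s.
Passive exhalation: V(t)/V₀ = e^(−t/τ) = e^(−0.35/0.323) = 0.3384.
Fraction exhaled = 1 − 0.3384 = 0.6616 → 66.16%.

66.2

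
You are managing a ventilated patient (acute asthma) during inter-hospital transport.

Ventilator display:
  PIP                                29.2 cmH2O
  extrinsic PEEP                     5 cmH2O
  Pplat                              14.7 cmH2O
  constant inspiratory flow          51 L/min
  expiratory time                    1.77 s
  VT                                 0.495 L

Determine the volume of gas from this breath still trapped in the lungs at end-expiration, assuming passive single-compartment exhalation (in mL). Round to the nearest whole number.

65

Flow: 51 L/min ÷ 60 = 0.85 L/s.
R = (PIP − Pplat)/V̇ = (29.2 − 14.7) / 0.85 = 14.5/0.85 = 17.059 cmH2O·s/L.
C = Vt/(Pplat − PEEP) = 495.0 / (14.7 − 5) = 495.0/9.7 = 51.031 mL/cmH2O.
τ = R × C = 17.059 × 0.05103 L/cmH2O = 0.8705 s.
Fraction remaining = e^(−Te/τ) = e^(−1.77/0.8705) = 0.1309.
Trapped volume = 495.0 × 0.1309 = 64.796 mL.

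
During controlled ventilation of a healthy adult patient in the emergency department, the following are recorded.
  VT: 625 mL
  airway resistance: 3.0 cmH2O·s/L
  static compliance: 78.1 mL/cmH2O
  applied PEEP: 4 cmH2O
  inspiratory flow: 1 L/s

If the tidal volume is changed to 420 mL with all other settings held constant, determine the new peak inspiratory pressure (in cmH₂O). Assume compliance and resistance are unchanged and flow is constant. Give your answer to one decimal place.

12.4

PIP = Vt/C + R·V̇ + PEEP (constant-flow equation of motion).
Only the elastic term changes: ΔPIP = ΔVt / C = (420 − 625) / 78.1 = -2.625 cmH2O.
Original PIP = 625/78.1 + 3.0×1 + 4 = 15.003 cmH2O; new PIP = 15.003 + (-2.625) = 12.378 cmH2O.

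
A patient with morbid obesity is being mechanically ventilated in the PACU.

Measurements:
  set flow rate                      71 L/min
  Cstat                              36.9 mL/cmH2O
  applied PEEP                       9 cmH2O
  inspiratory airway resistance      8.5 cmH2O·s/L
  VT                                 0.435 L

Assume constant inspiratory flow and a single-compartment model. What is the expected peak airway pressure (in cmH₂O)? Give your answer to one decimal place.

Flow: 71 L/min ÷ 60 = 1.1833 L/s.
Equation of motion (constant flow): PIP = Vt/C + R·V̇ + PEEP.
PIP = 435/36.9 + 8.5×1.1833 + 9 = 11.789 + 10.058 + 9 = 30.847 cmH2O.

30.8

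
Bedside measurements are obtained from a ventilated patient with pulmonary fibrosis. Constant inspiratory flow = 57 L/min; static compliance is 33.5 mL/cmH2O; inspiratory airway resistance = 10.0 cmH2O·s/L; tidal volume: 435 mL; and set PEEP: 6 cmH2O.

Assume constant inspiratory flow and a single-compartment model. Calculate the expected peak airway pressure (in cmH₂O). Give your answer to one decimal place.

Flow: 57 L/min ÷ 60 = 0.95 L/s.
Equation of motion (constant flow): PIP = Vt/C + R·V̇ + PEEP.
PIP = 435/33.5 + 10.0×0.95 + 6 = 12.985 + 9.5 + 6 = 28.485 cmH2O.

28.5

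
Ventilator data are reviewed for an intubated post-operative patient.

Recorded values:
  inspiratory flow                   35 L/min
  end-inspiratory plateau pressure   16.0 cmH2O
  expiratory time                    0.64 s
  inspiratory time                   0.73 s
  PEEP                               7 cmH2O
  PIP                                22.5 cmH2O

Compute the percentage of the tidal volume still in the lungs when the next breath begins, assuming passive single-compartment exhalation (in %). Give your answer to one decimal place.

29.7

Flow: 35 L/min ÷ 60 = 0.5833 L/s.
Vt = flow × Ti = 0.5833 L/s × 0.73 s × 1000 mL/L = 425.81 mL.
R = (PIP − Pplat)/V̇ = (22.5 − 16.0) / 0.5833 = 6.5/0.5833 = 11.143 cmH2O·s/L.
C = Vt/(Pplat − PEEP) = 425.81 / (16.0 − 7) = 425.81/9.0 = 47.312 mL/cmH2O.
τ = R × C = 11.143 × 0.04731 L/cmH2O = 0.5272 s.
Fraction remaining at end-expiration = e^(−Te/τ) = e^(−0.64/0.5272) = 0.297 → 29.7%.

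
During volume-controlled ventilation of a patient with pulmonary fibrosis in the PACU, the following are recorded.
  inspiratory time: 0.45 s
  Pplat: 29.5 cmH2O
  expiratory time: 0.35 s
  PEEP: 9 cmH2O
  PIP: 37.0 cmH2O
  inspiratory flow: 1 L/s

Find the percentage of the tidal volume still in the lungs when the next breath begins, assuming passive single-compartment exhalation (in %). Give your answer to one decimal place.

11.9

Vt = flow × Ti = 1 L/s × 0.45 s × 1000 mL/L = 450.0 mL.
R = (PIP − Pplat)/V̇ = (37.0 − 29.5) / 1 = 7.5/1 = 7.5 cmH2O·s/L.
C = Vt/(Pplat − PEEP) = 450.0 / (29.5 − 9) = 450.0/20.5 = 21.951 mL/cmH2O.
τ = R × C = 7.5 × 0.02195 L/cmH2O = 0.1646 s.
Fraction remaining at end-expiration = e^(−Te/τ) = e^(−0.35/0.1646) = 0.1193 → 11.93%.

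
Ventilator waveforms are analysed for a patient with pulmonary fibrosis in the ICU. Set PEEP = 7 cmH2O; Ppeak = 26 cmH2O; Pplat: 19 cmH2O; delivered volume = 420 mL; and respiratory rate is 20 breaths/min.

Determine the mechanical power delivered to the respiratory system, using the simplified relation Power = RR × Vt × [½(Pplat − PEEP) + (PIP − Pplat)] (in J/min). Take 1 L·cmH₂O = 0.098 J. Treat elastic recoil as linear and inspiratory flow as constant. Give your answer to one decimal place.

10.7

Per-breath work = Vt × [½(Pplat−PEEP) + (PIP−Pplat)] = 0.420 × [0.5×12.0 + 7.0] = 0.420 × 13.0 = 5.46 L·cmH2O.
Power = 20 × 5.46 = 109.2 L·cmH2O/min.
× 0.098 J/(L·cmH2O) → 10.702 J/min.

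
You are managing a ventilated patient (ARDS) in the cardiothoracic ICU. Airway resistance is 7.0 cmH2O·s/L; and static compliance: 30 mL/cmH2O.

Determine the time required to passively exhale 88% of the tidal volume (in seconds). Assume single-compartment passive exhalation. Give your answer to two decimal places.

0.45

τ = R × C = 7.0 × 30 mL/cmH2O = 7.0 × 0.030 L/cmH2O = 0.21 s.
Exhaled fraction f = 1 − e^(−t/τ) → t = −τ·ln(1 − f) = −0.21·ln(0.12) = 0.4453 s.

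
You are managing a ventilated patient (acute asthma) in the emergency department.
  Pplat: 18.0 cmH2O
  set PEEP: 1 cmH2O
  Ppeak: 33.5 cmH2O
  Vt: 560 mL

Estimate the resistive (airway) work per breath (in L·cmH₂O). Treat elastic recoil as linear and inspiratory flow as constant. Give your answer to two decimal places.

With constant inspiratory flow the resistive pressure is constant at PIP − Pplat = 33.5 − 18.0 = 15.5 cmH2O, so resistive work = 15.5 × 0.560 = 8.68 L·cmH2O.

8.68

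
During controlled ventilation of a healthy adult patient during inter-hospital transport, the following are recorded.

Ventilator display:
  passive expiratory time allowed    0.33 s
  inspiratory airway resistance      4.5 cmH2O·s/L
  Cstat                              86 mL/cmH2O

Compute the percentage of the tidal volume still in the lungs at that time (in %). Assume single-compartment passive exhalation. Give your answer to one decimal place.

42.6

τ = R × C = 4.5 × 86 mL/cmH2O = 4.5 × 0.086 L/cmH2O = 0.387 s.
Passive exhalation: V(t)/V₀ = e^(−t/τ) = e^(−0.33/0.387) = 0.4263.
Fraction remaining = 0.4263 → 42.63%.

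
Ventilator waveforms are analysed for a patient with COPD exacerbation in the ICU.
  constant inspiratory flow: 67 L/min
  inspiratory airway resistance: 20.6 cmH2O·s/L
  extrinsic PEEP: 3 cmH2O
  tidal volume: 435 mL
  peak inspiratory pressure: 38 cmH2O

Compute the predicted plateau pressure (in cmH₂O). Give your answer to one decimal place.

15.0

Flow: 67 L/min ÷ 60 = 1.1167 L/s.
Pplat = PIP − Raw × flow = 38 − 20.6 × 1.1167 = 38 − 23.004 = 14.996 cmH2O.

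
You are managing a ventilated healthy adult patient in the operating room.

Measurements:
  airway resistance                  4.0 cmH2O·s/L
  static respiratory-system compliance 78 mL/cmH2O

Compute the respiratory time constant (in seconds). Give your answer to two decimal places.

τ = R × C = 4.0 × 78 mL/cmH2O = 4.0 × 0.078 L/cmH2O = 0.312 s.

0.31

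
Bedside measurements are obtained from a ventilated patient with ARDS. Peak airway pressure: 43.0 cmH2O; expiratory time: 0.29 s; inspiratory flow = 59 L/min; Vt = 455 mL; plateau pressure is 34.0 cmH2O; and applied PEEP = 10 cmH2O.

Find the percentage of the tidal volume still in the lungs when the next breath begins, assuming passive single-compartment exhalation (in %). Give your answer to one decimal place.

Flow: 59 L/min ÷ 60 = 0.9833 L/s.
R = (PIP − Pplat)/V̇ = (43.0 − 34.0) / 0.9833 = 9.0/0.9833 = 9.153 cmH2O·s/L.
C = Vt/(Pplat − PEEP) = 455.0 / (34.0 − 10) = 455.0/24.0 = 18.958 mL/cmH2O.
τ = R × C = 9.153 × 0.01896 L/cmH2O = 0.1735 s.
Fraction remaining at end-expiration = e^(−Te/τ) = e^(−0.29/0.1735) = 0.188 → 18.8%.

18.8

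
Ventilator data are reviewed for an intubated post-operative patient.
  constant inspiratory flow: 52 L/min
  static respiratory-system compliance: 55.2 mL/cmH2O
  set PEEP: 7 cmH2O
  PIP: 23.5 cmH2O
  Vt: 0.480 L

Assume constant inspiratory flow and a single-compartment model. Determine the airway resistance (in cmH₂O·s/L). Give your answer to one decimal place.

Flow: 52 L/min ÷ 60 = 0.8667 L/s.
Equation of motion (constant flow): PIP = Vt/C + R·V̇ + PEEP.
R·V̇ = PIP − Vt/C − PEEP = 23.5 − 480/55.2 − 7 = 23.5 − 8.696 − 7 = 7.804 cmH2O.
R = 7.804 / 0.8667 = 9.004 cmH2O·s/L.

9.0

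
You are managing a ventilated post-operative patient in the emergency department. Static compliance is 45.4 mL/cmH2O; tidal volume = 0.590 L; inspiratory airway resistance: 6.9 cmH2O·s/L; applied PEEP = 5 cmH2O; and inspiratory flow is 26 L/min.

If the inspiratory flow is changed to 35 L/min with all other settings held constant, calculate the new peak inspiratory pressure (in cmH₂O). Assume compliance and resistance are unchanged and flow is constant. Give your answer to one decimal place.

Flow: 26 L/min ÷ 60 = 0.4333 L/s.
New flow: 35 L/min ÷ 60 = 0.5833 L/s.
PIP = Vt/C + R·V̇ + PEEP (constant-flow equation of motion).
Only the resistive term changes: ΔPIP = R × ΔV̇ = 6.9 × (0.5833 − 0.4333) = 6.9 × 0.15 = 1.035 cmH2O.
Original PIP = 590/45.4 + 6.9×0.4333 + 5 = 20.985 cmH2O; new PIP = 20.985 + (1.035) = 22.02 cmH2O.

22.0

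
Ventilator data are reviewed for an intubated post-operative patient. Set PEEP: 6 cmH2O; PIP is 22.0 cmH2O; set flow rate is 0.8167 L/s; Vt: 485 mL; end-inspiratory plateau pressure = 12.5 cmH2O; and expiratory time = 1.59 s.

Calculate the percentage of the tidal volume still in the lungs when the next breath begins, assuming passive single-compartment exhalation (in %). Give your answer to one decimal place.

R = (PIP − Pplat)/V̇ = (22.0 − 12.5) / 0.8167 = 9.5/0.8167 = 11.632 cmH2O·s/L.
C = Vt/(Pplat − PEEP) = 485.0 / (12.5 − 6) = 485.0/6.5 = 74.615 mL/cmH2O.
τ = R × C = 11.632 × 0.07462 L/cmH2O = 0.868 s.
Fraction remaining at end-expiration = e^(−Te/τ) = e^(−1.59/0.868) = 0.1601 → 16.01%.

16.0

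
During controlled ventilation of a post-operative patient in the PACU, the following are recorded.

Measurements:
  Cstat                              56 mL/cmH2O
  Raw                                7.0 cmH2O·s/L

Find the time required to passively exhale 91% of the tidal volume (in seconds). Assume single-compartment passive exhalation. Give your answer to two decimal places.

0.94

τ = R × C = 7.0 × 56 mL/cmH2O = 7.0 × 0.056 L/cmH2O = 0.392 s.
Exhaled fraction f = 1 − e^(−t/τ) → t = −τ·ln(1 − f) = −0.392·ln(0.09) = 0.9439 s.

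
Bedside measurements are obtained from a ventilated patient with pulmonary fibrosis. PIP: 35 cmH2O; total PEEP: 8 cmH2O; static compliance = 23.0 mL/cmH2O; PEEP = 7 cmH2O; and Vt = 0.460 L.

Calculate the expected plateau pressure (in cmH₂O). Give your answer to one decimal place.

End-expiratory occlusion gives total PEEP = 8 cmH2O (intrinsic PEEP = 8 − 7 = 1). Use total PEEP for the elastic gradient.
Pplat = PEEPtotal + Vt / Cstat = 8 + 460 / 23.0 = 8 + 20.0 = 28.0 cmH2O.

28.0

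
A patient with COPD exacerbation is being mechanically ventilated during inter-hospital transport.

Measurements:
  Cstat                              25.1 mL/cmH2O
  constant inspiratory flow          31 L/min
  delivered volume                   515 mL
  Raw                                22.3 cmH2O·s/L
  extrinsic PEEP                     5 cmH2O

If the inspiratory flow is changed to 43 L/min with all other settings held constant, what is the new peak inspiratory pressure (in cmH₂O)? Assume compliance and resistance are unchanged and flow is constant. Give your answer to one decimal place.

Flow: 31 L/min ÷ 60 = 0.5167 L/s.
New flow: 43 L/min ÷ 60 = 0.7167 L/s.
PIP = Vt/C + R·V̇ + PEEP (constant-flow equation of motion).
Only the resistive term changes: ΔPIP = R × ΔV̇ = 22.3 × (0.7167 − 0.5167) = 22.3 × 0.2 = 4.46 cmH2O.
Original PIP = 515/25.1 + 22.3×0.5167 + 5 = 37.04 cmH2O; new PIP = 37.04 + (4.46) = 41.5 cmH2O.

41.5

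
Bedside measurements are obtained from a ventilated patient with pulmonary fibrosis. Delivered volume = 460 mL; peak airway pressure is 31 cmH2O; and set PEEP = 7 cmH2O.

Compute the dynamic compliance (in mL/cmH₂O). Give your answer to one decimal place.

19.2

Dynamic compliance = Vt / (PIP − PEEP) = 460 / (31 − 7) = 460 / 24.0 = 19.167 mL/cmH2O.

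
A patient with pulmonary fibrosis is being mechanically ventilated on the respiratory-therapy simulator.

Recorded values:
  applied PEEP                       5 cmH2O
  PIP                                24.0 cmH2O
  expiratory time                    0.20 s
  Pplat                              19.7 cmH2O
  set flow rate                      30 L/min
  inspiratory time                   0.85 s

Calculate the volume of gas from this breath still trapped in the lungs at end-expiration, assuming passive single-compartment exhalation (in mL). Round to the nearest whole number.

190

Flow: 30 L/min ÷ 60 = 0.5 L/s.
Vt = flow × Ti = 0.5 L/s × 0.85 s × 1000 mL/L = 425.0 mL.
R = (PIP − Pplat)/V̇ = (24.0 − 19.7) / 0.5 = 4.3/0.5 = 8.6 cmH2O·s/L.
C = Vt/(Pplat − PEEP) = 425.0 / (19.7 − 5) = 425.0/14.7 = 28.912 mL/cmH2O.
τ = R × C = 8.6 × 0.02891 L/cmH2O = 0.2486 s.
Fraction remaining = e^(−Te/τ) = e^(−0.20/0.2486) = 0.4473.
Trapped volume = 425.0 × 0.4473 = 190.1 mL.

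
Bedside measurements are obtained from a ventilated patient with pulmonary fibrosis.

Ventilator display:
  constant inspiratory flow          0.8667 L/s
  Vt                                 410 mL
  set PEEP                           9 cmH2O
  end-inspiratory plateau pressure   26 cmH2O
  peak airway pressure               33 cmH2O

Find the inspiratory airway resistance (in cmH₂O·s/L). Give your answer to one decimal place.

8.1

Raw = (PIP − Pplat) / flow = (33 − 26) / 0.8667 = 7.0 / 0.8667 = 8.077 cmH2O·s/L.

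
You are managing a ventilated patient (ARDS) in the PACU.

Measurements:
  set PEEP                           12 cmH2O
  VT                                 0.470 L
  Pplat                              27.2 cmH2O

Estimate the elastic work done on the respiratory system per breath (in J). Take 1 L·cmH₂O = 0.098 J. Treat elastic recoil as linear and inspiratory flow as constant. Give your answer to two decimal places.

Elastic work ≈ ½ × (Pplat − PEEP) × Vt = 0.5 × (27.2 − 12) × 0.470 L = 0.5 × 15.2 × 0.470 = 3.572 L·cmH2O.
× 0.098 J/(L·cmH2O) → 0.3501 J.

0.35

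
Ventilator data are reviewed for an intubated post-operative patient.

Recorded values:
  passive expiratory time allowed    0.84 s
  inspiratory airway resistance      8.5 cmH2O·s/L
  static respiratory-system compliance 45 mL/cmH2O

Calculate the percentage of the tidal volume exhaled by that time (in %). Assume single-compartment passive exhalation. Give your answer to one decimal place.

τ = R × C = 8.5 × 45 mL/cmH2O = 8.5 × 0.045 L/cmH2O = 0.3825 s.
Passive exhalation: V(t)/V₀ = e^(−t/τ) = e^(−0.84/0.3825) = 0.1112.
Fraction exhaled = 1 − 0.1112 = 0.8888 → 88.88%.

88.9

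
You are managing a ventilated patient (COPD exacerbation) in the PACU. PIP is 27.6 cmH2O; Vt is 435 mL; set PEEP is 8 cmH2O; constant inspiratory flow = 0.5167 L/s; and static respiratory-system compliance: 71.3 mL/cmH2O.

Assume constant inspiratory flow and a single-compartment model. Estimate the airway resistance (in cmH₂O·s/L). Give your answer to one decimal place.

Equation of motion (constant flow): PIP = Vt/C + R·V̇ + PEEP.
R·V̇ = PIP − Vt/C − PEEP = 27.6 − 435/71.3 − 8 = 27.6 − 6.101 − 8 = 13.499 cmH2O.
R = 13.499 / 0.5167 = 26.125 cmH2O·s/L.

26.1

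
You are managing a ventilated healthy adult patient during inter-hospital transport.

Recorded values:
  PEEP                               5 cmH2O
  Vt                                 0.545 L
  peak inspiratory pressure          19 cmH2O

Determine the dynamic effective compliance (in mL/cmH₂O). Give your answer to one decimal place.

38.9

Dynamic compliance = Vt / (PIP − PEEP) = 545 / (19 − 5) = 545 / 14.0 = 38.929 mL/cmH2O.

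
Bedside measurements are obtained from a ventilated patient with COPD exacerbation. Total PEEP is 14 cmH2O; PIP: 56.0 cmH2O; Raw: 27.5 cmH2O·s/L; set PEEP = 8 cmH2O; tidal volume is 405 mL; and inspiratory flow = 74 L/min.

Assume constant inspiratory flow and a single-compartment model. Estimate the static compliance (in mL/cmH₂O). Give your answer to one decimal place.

50.1

Flow: 74 L/min ÷ 60 = 1.2333 L/s.
Total PEEP = 14 cmH2O (set 8 + intrinsic 6); this is the baseline alveolar pressure.
Equation of motion (constant flow): PIP = Vt/C + R·V̇ + PEEP.
Vt/C = PIP − R·V̇ − PEEP = 56.0 − 27.5×1.2333 − 14 = 56.0 − 33.916 − 14 = 8.084 cmH2O.
C = Vt / 8.084 = 405 / 8.084 = 50.099 mL/cmH2O.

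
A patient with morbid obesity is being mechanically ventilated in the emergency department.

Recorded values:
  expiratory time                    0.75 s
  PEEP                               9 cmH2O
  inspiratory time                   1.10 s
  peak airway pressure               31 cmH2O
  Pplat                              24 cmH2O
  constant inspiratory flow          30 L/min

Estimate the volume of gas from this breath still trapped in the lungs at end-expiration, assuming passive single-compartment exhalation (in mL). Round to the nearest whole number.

Flow: 30 L/min ÷ 60 = 0.5 L/s.
Vt = flow × Ti = 0.5 L/s × 1.10 s × 1000 mL/L = 550.0 mL.
R = (PIP − Pplat)/V̇ = (31 − 24) / 0.5 = 7.0/0.5 = 14.0 cmH2O·s/L.
C = Vt/(Pplat − PEEP) = 550.0 / (24 − 9) = 550.0/15.0 = 36.667 mL/cmH2O.
τ = R × C = 14.0 × 0.03667 L/cmH2O = 0.5134 s.
Fraction remaining = e^(−Te/τ) = e^(−0.75/0.5134) = 0.232.
Trapped volume = 550.0 × 0.232 = 127.6 mL.

128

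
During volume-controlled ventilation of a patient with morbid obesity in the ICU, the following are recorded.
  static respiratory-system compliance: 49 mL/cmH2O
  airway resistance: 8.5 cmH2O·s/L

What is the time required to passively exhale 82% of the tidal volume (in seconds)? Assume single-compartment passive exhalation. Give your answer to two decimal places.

τ = R × C = 8.5 × 49 mL/cmH2O = 8.5 × 0.049 L/cmH2O = 0.4165 s.
Exhaled fraction f = 1 − e^(−t/τ) → t = −τ·ln(1 − f) = −0.4165·ln(0.18) = 0.7142 s.

0.71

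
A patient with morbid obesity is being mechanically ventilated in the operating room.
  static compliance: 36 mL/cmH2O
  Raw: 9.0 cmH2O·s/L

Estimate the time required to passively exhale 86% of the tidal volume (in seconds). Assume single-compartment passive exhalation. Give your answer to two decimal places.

τ = R × C = 9.0 × 36 mL/cmH2O = 9.0 × 0.036 L/cmH2O = 0.324 s.
Exhaled fraction f = 1 − e^(−t/τ) → t = −τ·ln(1 − f) = −0.324·ln(0.14) = 0.637 s.

0.64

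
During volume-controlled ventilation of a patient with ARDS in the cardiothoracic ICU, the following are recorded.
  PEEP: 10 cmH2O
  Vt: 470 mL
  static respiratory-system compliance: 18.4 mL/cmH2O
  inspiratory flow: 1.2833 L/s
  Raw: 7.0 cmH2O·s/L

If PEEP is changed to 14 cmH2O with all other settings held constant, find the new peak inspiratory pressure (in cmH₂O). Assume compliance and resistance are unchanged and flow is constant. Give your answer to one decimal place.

48.5

PIP = Vt/C + R·V̇ + PEEP (constant-flow equation of motion).
Only the baseline term changes: ΔPIP = ΔPEEP = 14 − 10 = 4.0 cmH2O.
Original PIP = 470/18.4 + 7.0×1.2833 + 10 = 44.527 cmH2O; new PIP = 44.527 + (4.0) = 48.527 cmH2O.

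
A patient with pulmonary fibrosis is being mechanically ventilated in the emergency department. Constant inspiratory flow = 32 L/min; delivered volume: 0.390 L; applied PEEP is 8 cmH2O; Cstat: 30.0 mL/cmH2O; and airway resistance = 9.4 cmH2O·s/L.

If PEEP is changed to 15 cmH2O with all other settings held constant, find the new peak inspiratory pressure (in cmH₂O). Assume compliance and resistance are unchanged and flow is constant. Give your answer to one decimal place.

33.0

Flow: 32 L/min ÷ 60 = 0.5333 L/s.
PIP = Vt/C + R·V̇ + PEEP (constant-flow equation of motion).
Only the baseline term changes: ΔPIP = ΔPEEP = 15 − 8 = 7.0 cmH2O.
Original PIP = 390/30.0 + 9.4×0.5333 + 8 = 26.013 cmH2O; new PIP = 26.013 + (7.0) = 33.013 cmH2O.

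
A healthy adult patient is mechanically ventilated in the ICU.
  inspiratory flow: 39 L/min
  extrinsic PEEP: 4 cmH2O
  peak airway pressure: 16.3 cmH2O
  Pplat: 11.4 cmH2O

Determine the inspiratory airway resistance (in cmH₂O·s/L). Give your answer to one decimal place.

7.5

Flow: 39 L/min ÷ 60 = 0.65 L/s.
Raw = (PIP − Pplat) / flow = (16.3 − 11.4) / 0.65 = 4.9 / 0.65 = 7.538 cmH2O·s/L.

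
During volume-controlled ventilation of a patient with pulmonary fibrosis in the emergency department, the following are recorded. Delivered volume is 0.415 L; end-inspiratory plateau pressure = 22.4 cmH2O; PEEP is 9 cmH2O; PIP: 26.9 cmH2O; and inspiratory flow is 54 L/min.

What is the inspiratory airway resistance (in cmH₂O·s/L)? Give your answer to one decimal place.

5.0

Flow: 54 L/min ÷ 60 = 0.9 L/s.
Raw = (PIP − Pplat) / flow = (26.9 − 22.4) / 0.9 = 4.5 / 0.9 = 5.0 cmH2O·s/L.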